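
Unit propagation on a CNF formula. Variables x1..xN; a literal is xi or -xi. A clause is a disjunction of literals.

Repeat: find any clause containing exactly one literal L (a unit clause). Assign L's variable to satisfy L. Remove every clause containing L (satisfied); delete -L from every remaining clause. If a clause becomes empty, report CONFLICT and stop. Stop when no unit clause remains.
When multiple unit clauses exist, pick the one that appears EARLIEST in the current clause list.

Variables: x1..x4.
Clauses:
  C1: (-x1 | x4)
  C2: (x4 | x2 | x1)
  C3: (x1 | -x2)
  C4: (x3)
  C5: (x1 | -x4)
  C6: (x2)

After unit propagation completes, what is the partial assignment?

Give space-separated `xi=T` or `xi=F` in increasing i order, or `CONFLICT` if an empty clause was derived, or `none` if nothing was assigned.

Answer: x1=T x2=T x3=T x4=T

Derivation:
unit clause [3] forces x3=T; simplify:
  satisfied 1 clause(s); 5 remain; assigned so far: [3]
unit clause [2] forces x2=T; simplify:
  drop -2 from [1, -2] -> [1]
  satisfied 2 clause(s); 3 remain; assigned so far: [2, 3]
unit clause [1] forces x1=T; simplify:
  drop -1 from [-1, 4] -> [4]
  satisfied 2 clause(s); 1 remain; assigned so far: [1, 2, 3]
unit clause [4] forces x4=T; simplify:
  satisfied 1 clause(s); 0 remain; assigned so far: [1, 2, 3, 4]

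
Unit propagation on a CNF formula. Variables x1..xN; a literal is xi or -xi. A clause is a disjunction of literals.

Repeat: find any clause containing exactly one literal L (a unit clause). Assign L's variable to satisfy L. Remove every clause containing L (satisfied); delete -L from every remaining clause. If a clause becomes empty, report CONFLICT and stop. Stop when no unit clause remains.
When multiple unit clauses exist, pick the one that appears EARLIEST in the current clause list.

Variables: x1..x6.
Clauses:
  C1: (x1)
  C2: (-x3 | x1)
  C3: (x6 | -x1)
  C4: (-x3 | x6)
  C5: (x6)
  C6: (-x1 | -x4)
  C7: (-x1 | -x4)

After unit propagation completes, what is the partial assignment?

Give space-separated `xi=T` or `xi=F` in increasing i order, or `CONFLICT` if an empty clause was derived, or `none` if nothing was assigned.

unit clause [1] forces x1=T; simplify:
  drop -1 from [6, -1] -> [6]
  drop -1 from [-1, -4] -> [-4]
  drop -1 from [-1, -4] -> [-4]
  satisfied 2 clause(s); 5 remain; assigned so far: [1]
unit clause [6] forces x6=T; simplify:
  satisfied 3 clause(s); 2 remain; assigned so far: [1, 6]
unit clause [-4] forces x4=F; simplify:
  satisfied 2 clause(s); 0 remain; assigned so far: [1, 4, 6]

Answer: x1=T x4=F x6=T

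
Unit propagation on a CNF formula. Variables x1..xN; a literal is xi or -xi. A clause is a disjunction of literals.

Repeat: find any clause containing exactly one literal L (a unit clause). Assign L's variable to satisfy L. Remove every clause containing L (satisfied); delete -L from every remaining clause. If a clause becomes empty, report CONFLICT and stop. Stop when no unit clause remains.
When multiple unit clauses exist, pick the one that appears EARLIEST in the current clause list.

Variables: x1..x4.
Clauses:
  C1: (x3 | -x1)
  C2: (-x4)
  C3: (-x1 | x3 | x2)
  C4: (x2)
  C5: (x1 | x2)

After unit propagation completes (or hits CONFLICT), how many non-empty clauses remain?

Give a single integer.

unit clause [-4] forces x4=F; simplify:
  satisfied 1 clause(s); 4 remain; assigned so far: [4]
unit clause [2] forces x2=T; simplify:
  satisfied 3 clause(s); 1 remain; assigned so far: [2, 4]

Answer: 1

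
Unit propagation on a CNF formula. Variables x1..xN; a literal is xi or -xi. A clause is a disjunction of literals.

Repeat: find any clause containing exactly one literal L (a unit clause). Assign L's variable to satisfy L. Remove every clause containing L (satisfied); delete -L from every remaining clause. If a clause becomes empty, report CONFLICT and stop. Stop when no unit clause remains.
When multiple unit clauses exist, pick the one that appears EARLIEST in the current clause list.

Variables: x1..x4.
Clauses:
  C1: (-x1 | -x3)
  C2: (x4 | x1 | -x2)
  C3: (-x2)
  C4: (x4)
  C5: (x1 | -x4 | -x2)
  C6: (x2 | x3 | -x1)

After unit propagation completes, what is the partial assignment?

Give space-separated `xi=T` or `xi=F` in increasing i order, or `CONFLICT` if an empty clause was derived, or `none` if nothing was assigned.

Answer: x2=F x4=T

Derivation:
unit clause [-2] forces x2=F; simplify:
  drop 2 from [2, 3, -1] -> [3, -1]
  satisfied 3 clause(s); 3 remain; assigned so far: [2]
unit clause [4] forces x4=T; simplify:
  satisfied 1 clause(s); 2 remain; assigned so far: [2, 4]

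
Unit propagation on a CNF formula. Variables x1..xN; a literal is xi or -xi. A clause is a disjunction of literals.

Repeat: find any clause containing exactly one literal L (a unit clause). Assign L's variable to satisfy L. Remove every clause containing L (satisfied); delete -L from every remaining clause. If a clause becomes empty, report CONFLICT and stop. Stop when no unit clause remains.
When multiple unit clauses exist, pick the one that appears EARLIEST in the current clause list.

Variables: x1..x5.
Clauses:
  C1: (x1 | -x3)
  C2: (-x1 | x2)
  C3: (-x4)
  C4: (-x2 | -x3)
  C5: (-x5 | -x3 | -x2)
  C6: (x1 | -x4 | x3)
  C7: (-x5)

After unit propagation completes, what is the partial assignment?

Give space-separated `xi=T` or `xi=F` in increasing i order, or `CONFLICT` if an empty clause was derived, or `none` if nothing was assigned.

unit clause [-4] forces x4=F; simplify:
  satisfied 2 clause(s); 5 remain; assigned so far: [4]
unit clause [-5] forces x5=F; simplify:
  satisfied 2 clause(s); 3 remain; assigned so far: [4, 5]

Answer: x4=F x5=F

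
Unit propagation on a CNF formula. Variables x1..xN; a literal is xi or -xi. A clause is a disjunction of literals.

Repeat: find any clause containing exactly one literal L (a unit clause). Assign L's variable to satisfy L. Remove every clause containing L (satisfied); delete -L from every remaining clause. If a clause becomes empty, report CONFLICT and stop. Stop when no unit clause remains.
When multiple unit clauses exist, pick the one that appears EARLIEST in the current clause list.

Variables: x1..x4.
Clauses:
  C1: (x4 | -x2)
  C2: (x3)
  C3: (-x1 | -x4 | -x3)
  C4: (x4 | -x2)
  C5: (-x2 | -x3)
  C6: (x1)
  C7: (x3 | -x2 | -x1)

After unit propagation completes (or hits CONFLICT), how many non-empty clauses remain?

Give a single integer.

unit clause [3] forces x3=T; simplify:
  drop -3 from [-1, -4, -3] -> [-1, -4]
  drop -3 from [-2, -3] -> [-2]
  satisfied 2 clause(s); 5 remain; assigned so far: [3]
unit clause [-2] forces x2=F; simplify:
  satisfied 3 clause(s); 2 remain; assigned so far: [2, 3]
unit clause [1] forces x1=T; simplify:
  drop -1 from [-1, -4] -> [-4]
  satisfied 1 clause(s); 1 remain; assigned so far: [1, 2, 3]
unit clause [-4] forces x4=F; simplify:
  satisfied 1 clause(s); 0 remain; assigned so far: [1, 2, 3, 4]

Answer: 0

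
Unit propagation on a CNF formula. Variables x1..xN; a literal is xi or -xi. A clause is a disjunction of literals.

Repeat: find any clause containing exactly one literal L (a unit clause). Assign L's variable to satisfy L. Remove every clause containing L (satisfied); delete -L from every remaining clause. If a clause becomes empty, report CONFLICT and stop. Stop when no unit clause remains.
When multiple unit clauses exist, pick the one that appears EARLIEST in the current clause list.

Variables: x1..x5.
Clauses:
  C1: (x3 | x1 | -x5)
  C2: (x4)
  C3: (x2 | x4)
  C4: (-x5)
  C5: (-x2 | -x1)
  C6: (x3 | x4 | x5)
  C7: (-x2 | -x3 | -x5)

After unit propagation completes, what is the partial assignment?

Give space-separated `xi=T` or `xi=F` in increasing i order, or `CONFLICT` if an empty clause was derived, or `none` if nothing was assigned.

unit clause [4] forces x4=T; simplify:
  satisfied 3 clause(s); 4 remain; assigned so far: [4]
unit clause [-5] forces x5=F; simplify:
  satisfied 3 clause(s); 1 remain; assigned so far: [4, 5]

Answer: x4=T x5=F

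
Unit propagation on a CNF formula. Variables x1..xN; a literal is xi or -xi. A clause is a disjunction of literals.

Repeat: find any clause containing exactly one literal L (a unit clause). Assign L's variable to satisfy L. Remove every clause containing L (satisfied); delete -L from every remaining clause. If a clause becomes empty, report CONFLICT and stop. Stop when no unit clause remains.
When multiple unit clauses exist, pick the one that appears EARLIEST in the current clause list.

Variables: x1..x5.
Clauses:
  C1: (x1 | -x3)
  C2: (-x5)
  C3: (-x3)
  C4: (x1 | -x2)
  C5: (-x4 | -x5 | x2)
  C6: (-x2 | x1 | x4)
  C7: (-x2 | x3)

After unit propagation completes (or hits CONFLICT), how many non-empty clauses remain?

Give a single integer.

Answer: 0

Derivation:
unit clause [-5] forces x5=F; simplify:
  satisfied 2 clause(s); 5 remain; assigned so far: [5]
unit clause [-3] forces x3=F; simplify:
  drop 3 from [-2, 3] -> [-2]
  satisfied 2 clause(s); 3 remain; assigned so far: [3, 5]
unit clause [-2] forces x2=F; simplify:
  satisfied 3 clause(s); 0 remain; assigned so far: [2, 3, 5]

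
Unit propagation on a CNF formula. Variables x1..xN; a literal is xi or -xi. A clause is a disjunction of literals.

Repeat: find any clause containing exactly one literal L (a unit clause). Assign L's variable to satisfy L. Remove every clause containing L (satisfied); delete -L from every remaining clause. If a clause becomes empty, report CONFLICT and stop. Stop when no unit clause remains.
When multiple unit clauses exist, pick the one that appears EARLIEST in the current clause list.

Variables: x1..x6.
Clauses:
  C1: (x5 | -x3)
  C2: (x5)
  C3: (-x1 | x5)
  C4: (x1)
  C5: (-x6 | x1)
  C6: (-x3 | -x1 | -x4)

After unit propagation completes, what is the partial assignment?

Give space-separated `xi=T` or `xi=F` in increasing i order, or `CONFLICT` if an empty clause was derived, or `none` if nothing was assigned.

unit clause [5] forces x5=T; simplify:
  satisfied 3 clause(s); 3 remain; assigned so far: [5]
unit clause [1] forces x1=T; simplify:
  drop -1 from [-3, -1, -4] -> [-3, -4]
  satisfied 2 clause(s); 1 remain; assigned so far: [1, 5]

Answer: x1=T x5=T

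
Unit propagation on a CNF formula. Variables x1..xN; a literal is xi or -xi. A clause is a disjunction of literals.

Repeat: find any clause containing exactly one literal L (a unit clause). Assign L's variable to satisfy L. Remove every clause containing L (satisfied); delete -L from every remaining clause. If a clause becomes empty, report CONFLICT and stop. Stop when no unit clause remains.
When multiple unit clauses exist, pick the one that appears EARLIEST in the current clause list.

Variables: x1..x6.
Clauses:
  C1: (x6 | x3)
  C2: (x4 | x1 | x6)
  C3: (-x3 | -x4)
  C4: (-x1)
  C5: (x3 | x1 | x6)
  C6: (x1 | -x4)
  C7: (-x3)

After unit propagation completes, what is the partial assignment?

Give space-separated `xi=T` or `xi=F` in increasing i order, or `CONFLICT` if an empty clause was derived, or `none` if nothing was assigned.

Answer: x1=F x3=F x4=F x6=T

Derivation:
unit clause [-1] forces x1=F; simplify:
  drop 1 from [4, 1, 6] -> [4, 6]
  drop 1 from [3, 1, 6] -> [3, 6]
  drop 1 from [1, -4] -> [-4]
  satisfied 1 clause(s); 6 remain; assigned so far: [1]
unit clause [-4] forces x4=F; simplify:
  drop 4 from [4, 6] -> [6]
  satisfied 2 clause(s); 4 remain; assigned so far: [1, 4]
unit clause [6] forces x6=T; simplify:
  satisfied 3 clause(s); 1 remain; assigned so far: [1, 4, 6]
unit clause [-3] forces x3=F; simplify:
  satisfied 1 clause(s); 0 remain; assigned so far: [1, 3, 4, 6]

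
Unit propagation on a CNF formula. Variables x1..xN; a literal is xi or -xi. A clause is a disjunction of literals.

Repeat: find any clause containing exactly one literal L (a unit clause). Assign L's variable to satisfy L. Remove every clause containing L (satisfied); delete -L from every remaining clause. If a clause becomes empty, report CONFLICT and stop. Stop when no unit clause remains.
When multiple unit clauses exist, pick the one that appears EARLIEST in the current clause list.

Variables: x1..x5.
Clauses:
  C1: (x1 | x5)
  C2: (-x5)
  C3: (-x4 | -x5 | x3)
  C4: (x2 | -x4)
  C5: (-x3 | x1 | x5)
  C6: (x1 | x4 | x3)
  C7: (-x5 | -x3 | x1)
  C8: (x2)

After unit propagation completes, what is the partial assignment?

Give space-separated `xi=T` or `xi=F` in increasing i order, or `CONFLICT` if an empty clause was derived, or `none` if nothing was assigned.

Answer: x1=T x2=T x5=F

Derivation:
unit clause [-5] forces x5=F; simplify:
  drop 5 from [1, 5] -> [1]
  drop 5 from [-3, 1, 5] -> [-3, 1]
  satisfied 3 clause(s); 5 remain; assigned so far: [5]
unit clause [1] forces x1=T; simplify:
  satisfied 3 clause(s); 2 remain; assigned so far: [1, 5]
unit clause [2] forces x2=T; simplify:
  satisfied 2 clause(s); 0 remain; assigned so far: [1, 2, 5]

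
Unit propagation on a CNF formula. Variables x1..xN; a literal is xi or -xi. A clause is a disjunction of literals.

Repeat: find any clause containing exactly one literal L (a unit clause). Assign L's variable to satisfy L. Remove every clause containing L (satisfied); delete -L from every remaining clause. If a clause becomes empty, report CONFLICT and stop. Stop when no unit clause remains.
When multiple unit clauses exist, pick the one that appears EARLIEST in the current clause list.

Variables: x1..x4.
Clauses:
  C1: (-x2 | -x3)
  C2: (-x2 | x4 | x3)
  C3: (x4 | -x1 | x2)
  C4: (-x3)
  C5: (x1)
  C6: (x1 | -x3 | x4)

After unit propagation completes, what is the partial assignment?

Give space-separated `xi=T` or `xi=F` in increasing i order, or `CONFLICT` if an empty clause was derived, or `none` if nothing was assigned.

Answer: x1=T x3=F

Derivation:
unit clause [-3] forces x3=F; simplify:
  drop 3 from [-2, 4, 3] -> [-2, 4]
  satisfied 3 clause(s); 3 remain; assigned so far: [3]
unit clause [1] forces x1=T; simplify:
  drop -1 from [4, -1, 2] -> [4, 2]
  satisfied 1 clause(s); 2 remain; assigned so far: [1, 3]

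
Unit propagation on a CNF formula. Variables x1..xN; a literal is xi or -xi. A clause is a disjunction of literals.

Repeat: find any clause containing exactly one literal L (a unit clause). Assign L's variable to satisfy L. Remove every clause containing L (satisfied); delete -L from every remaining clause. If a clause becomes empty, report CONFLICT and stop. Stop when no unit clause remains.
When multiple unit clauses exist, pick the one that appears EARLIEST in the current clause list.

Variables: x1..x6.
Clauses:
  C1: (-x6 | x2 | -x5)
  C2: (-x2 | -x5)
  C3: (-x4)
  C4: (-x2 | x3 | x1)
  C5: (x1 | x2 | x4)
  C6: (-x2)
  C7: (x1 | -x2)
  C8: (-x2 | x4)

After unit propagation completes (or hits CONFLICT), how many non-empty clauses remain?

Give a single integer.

Answer: 1

Derivation:
unit clause [-4] forces x4=F; simplify:
  drop 4 from [1, 2, 4] -> [1, 2]
  drop 4 from [-2, 4] -> [-2]
  satisfied 1 clause(s); 7 remain; assigned so far: [4]
unit clause [-2] forces x2=F; simplify:
  drop 2 from [-6, 2, -5] -> [-6, -5]
  drop 2 from [1, 2] -> [1]
  satisfied 5 clause(s); 2 remain; assigned so far: [2, 4]
unit clause [1] forces x1=T; simplify:
  satisfied 1 clause(s); 1 remain; assigned so far: [1, 2, 4]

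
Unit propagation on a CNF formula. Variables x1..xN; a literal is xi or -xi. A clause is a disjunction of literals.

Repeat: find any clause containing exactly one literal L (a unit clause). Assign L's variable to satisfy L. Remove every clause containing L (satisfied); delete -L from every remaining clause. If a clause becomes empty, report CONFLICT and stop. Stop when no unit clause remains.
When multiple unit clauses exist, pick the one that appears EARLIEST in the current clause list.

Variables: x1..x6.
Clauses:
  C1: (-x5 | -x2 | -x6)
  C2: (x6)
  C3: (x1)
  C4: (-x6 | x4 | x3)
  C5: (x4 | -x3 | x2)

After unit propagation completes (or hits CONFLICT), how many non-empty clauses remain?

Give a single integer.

Answer: 3

Derivation:
unit clause [6] forces x6=T; simplify:
  drop -6 from [-5, -2, -6] -> [-5, -2]
  drop -6 from [-6, 4, 3] -> [4, 3]
  satisfied 1 clause(s); 4 remain; assigned so far: [6]
unit clause [1] forces x1=T; simplify:
  satisfied 1 clause(s); 3 remain; assigned so far: [1, 6]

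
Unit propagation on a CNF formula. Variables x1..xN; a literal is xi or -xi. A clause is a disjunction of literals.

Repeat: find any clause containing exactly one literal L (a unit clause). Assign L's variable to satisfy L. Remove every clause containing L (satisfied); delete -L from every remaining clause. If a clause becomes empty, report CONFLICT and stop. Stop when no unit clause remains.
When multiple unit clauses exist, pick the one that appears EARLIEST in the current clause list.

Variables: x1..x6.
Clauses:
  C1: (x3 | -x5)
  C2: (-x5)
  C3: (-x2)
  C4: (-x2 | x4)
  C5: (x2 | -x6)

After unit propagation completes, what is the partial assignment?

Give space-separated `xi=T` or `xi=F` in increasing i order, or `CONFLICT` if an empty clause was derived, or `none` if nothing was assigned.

Answer: x2=F x5=F x6=F

Derivation:
unit clause [-5] forces x5=F; simplify:
  satisfied 2 clause(s); 3 remain; assigned so far: [5]
unit clause [-2] forces x2=F; simplify:
  drop 2 from [2, -6] -> [-6]
  satisfied 2 clause(s); 1 remain; assigned so far: [2, 5]
unit clause [-6] forces x6=F; simplify:
  satisfied 1 clause(s); 0 remain; assigned so far: [2, 5, 6]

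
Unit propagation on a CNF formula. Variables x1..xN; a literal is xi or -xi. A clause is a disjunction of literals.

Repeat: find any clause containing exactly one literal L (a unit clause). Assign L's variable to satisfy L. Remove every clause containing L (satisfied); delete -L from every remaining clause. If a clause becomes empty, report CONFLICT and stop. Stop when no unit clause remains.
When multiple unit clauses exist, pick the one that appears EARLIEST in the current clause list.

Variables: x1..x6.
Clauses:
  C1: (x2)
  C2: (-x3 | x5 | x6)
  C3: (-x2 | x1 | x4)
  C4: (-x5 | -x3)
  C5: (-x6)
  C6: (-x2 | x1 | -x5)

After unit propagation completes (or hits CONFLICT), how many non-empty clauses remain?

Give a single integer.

Answer: 4

Derivation:
unit clause [2] forces x2=T; simplify:
  drop -2 from [-2, 1, 4] -> [1, 4]
  drop -2 from [-2, 1, -5] -> [1, -5]
  satisfied 1 clause(s); 5 remain; assigned so far: [2]
unit clause [-6] forces x6=F; simplify:
  drop 6 from [-3, 5, 6] -> [-3, 5]
  satisfied 1 clause(s); 4 remain; assigned so far: [2, 6]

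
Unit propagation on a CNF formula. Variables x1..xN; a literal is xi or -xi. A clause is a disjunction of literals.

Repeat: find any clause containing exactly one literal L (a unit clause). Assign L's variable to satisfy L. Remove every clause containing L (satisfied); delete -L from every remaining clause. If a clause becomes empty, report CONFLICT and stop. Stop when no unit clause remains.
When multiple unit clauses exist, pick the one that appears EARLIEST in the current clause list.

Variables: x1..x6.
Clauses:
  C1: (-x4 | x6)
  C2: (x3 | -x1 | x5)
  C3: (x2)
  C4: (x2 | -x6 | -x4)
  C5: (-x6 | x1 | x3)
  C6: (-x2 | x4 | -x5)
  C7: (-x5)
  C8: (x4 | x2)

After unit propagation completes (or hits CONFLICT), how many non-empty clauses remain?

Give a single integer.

Answer: 3

Derivation:
unit clause [2] forces x2=T; simplify:
  drop -2 from [-2, 4, -5] -> [4, -5]
  satisfied 3 clause(s); 5 remain; assigned so far: [2]
unit clause [-5] forces x5=F; simplify:
  drop 5 from [3, -1, 5] -> [3, -1]
  satisfied 2 clause(s); 3 remain; assigned so far: [2, 5]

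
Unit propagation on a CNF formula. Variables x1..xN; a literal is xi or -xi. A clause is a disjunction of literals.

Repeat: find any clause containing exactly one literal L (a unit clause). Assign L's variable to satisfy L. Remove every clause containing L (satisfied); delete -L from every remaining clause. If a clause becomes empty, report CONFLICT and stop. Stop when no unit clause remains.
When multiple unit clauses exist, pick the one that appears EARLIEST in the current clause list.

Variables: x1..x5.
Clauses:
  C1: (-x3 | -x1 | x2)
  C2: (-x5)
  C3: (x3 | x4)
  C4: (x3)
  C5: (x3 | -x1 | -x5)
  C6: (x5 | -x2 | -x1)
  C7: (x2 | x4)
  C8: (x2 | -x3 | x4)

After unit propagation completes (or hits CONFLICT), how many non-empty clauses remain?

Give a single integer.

Answer: 4

Derivation:
unit clause [-5] forces x5=F; simplify:
  drop 5 from [5, -2, -1] -> [-2, -1]
  satisfied 2 clause(s); 6 remain; assigned so far: [5]
unit clause [3] forces x3=T; simplify:
  drop -3 from [-3, -1, 2] -> [-1, 2]
  drop -3 from [2, -3, 4] -> [2, 4]
  satisfied 2 clause(s); 4 remain; assigned so far: [3, 5]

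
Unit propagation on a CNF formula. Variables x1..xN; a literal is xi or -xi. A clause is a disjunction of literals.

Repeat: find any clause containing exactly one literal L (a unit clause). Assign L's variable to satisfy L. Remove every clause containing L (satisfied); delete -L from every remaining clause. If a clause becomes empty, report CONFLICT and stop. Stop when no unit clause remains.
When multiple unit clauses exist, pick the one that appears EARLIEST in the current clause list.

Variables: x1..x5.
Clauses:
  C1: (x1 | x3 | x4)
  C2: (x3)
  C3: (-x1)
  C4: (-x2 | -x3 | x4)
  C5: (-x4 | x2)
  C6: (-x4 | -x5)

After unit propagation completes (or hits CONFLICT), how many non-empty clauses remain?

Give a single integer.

unit clause [3] forces x3=T; simplify:
  drop -3 from [-2, -3, 4] -> [-2, 4]
  satisfied 2 clause(s); 4 remain; assigned so far: [3]
unit clause [-1] forces x1=F; simplify:
  satisfied 1 clause(s); 3 remain; assigned so far: [1, 3]

Answer: 3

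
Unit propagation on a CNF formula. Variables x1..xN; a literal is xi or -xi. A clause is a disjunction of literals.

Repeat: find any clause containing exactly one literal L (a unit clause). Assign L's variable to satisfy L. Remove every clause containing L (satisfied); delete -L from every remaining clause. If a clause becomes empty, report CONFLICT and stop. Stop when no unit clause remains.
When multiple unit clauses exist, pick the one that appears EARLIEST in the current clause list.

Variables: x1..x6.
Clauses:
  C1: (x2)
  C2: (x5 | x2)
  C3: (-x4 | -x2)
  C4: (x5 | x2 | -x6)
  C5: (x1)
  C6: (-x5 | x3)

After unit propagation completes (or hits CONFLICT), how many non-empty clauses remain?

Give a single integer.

Answer: 1

Derivation:
unit clause [2] forces x2=T; simplify:
  drop -2 from [-4, -2] -> [-4]
  satisfied 3 clause(s); 3 remain; assigned so far: [2]
unit clause [-4] forces x4=F; simplify:
  satisfied 1 clause(s); 2 remain; assigned so far: [2, 4]
unit clause [1] forces x1=T; simplify:
  satisfied 1 clause(s); 1 remain; assigned so far: [1, 2, 4]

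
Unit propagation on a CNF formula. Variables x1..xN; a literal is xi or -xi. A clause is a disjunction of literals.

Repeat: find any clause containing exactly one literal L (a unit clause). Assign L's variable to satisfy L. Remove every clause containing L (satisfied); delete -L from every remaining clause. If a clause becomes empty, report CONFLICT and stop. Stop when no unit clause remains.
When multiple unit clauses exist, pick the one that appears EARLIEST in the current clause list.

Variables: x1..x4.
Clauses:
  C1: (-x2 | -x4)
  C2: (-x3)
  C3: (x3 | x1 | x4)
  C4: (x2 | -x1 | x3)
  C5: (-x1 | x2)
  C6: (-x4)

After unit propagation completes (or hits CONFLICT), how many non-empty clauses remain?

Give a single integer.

Answer: 0

Derivation:
unit clause [-3] forces x3=F; simplify:
  drop 3 from [3, 1, 4] -> [1, 4]
  drop 3 from [2, -1, 3] -> [2, -1]
  satisfied 1 clause(s); 5 remain; assigned so far: [3]
unit clause [-4] forces x4=F; simplify:
  drop 4 from [1, 4] -> [1]
  satisfied 2 clause(s); 3 remain; assigned so far: [3, 4]
unit clause [1] forces x1=T; simplify:
  drop -1 from [2, -1] -> [2]
  drop -1 from [-1, 2] -> [2]
  satisfied 1 clause(s); 2 remain; assigned so far: [1, 3, 4]
unit clause [2] forces x2=T; simplify:
  satisfied 2 clause(s); 0 remain; assigned so far: [1, 2, 3, 4]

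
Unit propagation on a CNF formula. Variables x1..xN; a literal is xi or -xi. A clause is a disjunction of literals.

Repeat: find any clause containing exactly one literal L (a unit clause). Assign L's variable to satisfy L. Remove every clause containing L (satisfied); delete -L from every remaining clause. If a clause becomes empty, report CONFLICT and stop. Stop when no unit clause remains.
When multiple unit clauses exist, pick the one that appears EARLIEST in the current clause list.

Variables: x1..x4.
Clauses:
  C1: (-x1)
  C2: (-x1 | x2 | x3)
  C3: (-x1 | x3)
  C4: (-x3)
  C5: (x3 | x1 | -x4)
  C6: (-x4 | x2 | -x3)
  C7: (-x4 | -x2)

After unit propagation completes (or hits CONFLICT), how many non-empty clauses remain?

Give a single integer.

unit clause [-1] forces x1=F; simplify:
  drop 1 from [3, 1, -4] -> [3, -4]
  satisfied 3 clause(s); 4 remain; assigned so far: [1]
unit clause [-3] forces x3=F; simplify:
  drop 3 from [3, -4] -> [-4]
  satisfied 2 clause(s); 2 remain; assigned so far: [1, 3]
unit clause [-4] forces x4=F; simplify:
  satisfied 2 clause(s); 0 remain; assigned so far: [1, 3, 4]

Answer: 0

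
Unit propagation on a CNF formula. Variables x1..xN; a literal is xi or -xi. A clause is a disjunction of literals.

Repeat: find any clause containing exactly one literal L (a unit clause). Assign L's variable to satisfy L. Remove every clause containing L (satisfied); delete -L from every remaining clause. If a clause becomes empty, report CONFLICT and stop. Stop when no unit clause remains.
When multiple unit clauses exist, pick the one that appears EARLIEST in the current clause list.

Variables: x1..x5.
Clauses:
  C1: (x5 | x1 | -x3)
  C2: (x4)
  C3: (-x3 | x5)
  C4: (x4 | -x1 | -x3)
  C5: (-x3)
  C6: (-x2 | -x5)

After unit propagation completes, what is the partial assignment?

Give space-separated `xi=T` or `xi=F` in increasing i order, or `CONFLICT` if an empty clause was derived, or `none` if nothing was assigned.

Answer: x3=F x4=T

Derivation:
unit clause [4] forces x4=T; simplify:
  satisfied 2 clause(s); 4 remain; assigned so far: [4]
unit clause [-3] forces x3=F; simplify:
  satisfied 3 clause(s); 1 remain; assigned so far: [3, 4]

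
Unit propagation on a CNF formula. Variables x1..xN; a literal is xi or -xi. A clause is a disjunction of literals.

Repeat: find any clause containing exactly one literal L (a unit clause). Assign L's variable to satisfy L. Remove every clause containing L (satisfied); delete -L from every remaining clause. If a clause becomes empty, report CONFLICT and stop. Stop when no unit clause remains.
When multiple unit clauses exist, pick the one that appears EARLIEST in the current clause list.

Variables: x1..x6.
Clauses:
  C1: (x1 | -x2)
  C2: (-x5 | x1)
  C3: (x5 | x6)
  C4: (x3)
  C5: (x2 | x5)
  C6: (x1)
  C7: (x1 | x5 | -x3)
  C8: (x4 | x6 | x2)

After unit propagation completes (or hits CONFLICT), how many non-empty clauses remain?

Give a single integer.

Answer: 3

Derivation:
unit clause [3] forces x3=T; simplify:
  drop -3 from [1, 5, -3] -> [1, 5]
  satisfied 1 clause(s); 7 remain; assigned so far: [3]
unit clause [1] forces x1=T; simplify:
  satisfied 4 clause(s); 3 remain; assigned so far: [1, 3]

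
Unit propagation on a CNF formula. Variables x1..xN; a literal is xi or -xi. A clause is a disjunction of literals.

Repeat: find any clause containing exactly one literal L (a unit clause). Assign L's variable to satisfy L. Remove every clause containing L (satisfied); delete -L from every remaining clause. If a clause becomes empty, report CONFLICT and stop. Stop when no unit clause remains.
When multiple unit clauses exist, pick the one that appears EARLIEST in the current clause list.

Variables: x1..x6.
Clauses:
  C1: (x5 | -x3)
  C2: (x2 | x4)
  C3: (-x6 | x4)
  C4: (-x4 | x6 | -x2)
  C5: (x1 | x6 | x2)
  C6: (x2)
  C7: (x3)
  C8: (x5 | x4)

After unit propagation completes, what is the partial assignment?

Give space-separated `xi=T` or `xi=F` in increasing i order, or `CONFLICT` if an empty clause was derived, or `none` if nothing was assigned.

unit clause [2] forces x2=T; simplify:
  drop -2 from [-4, 6, -2] -> [-4, 6]
  satisfied 3 clause(s); 5 remain; assigned so far: [2]
unit clause [3] forces x3=T; simplify:
  drop -3 from [5, -3] -> [5]
  satisfied 1 clause(s); 4 remain; assigned so far: [2, 3]
unit clause [5] forces x5=T; simplify:
  satisfied 2 clause(s); 2 remain; assigned so far: [2, 3, 5]

Answer: x2=T x3=T x5=T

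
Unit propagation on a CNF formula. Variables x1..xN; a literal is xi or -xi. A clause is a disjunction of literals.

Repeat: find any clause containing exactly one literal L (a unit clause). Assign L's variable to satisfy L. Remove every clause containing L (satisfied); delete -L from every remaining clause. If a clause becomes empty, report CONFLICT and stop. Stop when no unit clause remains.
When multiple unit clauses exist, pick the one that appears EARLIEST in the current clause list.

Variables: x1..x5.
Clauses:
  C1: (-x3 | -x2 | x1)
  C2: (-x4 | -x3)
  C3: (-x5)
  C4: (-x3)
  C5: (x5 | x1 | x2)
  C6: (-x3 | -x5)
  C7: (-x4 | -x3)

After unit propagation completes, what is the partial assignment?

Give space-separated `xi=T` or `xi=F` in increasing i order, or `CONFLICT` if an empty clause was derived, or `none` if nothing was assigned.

unit clause [-5] forces x5=F; simplify:
  drop 5 from [5, 1, 2] -> [1, 2]
  satisfied 2 clause(s); 5 remain; assigned so far: [5]
unit clause [-3] forces x3=F; simplify:
  satisfied 4 clause(s); 1 remain; assigned so far: [3, 5]

Answer: x3=F x5=F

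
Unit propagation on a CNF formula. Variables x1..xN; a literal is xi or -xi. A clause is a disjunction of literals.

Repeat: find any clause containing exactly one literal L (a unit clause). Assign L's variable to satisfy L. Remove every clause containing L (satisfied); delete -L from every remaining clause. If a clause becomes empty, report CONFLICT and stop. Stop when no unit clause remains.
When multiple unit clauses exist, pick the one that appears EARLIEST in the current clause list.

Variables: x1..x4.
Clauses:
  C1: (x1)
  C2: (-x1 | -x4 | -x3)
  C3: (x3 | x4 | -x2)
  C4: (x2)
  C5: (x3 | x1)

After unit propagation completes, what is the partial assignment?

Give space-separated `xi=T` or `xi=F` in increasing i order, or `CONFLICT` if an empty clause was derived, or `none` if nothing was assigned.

Answer: x1=T x2=T

Derivation:
unit clause [1] forces x1=T; simplify:
  drop -1 from [-1, -4, -3] -> [-4, -3]
  satisfied 2 clause(s); 3 remain; assigned so far: [1]
unit clause [2] forces x2=T; simplify:
  drop -2 from [3, 4, -2] -> [3, 4]
  satisfied 1 clause(s); 2 remain; assigned so far: [1, 2]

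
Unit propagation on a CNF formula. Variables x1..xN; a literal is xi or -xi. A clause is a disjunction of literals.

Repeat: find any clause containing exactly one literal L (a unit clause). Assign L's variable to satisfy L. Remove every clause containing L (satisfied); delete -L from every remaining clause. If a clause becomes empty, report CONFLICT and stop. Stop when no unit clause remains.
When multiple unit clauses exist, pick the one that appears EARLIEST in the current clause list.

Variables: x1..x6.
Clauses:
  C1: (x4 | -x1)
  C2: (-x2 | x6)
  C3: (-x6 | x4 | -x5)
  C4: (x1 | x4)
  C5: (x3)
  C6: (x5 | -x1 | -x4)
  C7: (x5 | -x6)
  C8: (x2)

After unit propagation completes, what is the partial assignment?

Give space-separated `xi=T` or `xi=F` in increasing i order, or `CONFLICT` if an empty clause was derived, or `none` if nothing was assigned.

unit clause [3] forces x3=T; simplify:
  satisfied 1 clause(s); 7 remain; assigned so far: [3]
unit clause [2] forces x2=T; simplify:
  drop -2 from [-2, 6] -> [6]
  satisfied 1 clause(s); 6 remain; assigned so far: [2, 3]
unit clause [6] forces x6=T; simplify:
  drop -6 from [-6, 4, -5] -> [4, -5]
  drop -6 from [5, -6] -> [5]
  satisfied 1 clause(s); 5 remain; assigned so far: [2, 3, 6]
unit clause [5] forces x5=T; simplify:
  drop -5 from [4, -5] -> [4]
  satisfied 2 clause(s); 3 remain; assigned so far: [2, 3, 5, 6]
unit clause [4] forces x4=T; simplify:
  satisfied 3 clause(s); 0 remain; assigned so far: [2, 3, 4, 5, 6]

Answer: x2=T x3=T x4=T x5=T x6=T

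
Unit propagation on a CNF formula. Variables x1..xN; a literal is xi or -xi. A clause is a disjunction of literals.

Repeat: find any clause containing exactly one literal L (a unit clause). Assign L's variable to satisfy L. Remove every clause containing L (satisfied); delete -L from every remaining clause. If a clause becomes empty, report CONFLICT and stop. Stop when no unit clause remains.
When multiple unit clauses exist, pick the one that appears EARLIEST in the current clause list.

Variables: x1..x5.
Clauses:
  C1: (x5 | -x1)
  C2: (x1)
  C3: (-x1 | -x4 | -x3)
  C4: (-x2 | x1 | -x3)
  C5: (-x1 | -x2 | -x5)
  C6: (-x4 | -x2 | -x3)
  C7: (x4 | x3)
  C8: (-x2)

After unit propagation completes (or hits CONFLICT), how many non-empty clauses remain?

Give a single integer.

unit clause [1] forces x1=T; simplify:
  drop -1 from [5, -1] -> [5]
  drop -1 from [-1, -4, -3] -> [-4, -3]
  drop -1 from [-1, -2, -5] -> [-2, -5]
  satisfied 2 clause(s); 6 remain; assigned so far: [1]
unit clause [5] forces x5=T; simplify:
  drop -5 from [-2, -5] -> [-2]
  satisfied 1 clause(s); 5 remain; assigned so far: [1, 5]
unit clause [-2] forces x2=F; simplify:
  satisfied 3 clause(s); 2 remain; assigned so far: [1, 2, 5]

Answer: 2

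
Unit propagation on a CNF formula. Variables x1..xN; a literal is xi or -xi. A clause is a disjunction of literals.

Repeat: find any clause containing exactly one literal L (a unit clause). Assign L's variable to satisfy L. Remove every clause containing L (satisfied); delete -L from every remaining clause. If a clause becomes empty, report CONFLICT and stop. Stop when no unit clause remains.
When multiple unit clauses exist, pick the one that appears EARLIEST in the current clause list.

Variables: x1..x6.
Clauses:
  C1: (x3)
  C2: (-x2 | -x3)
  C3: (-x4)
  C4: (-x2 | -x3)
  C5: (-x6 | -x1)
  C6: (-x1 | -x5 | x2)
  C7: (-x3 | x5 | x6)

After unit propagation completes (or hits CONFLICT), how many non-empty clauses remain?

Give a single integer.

Answer: 3

Derivation:
unit clause [3] forces x3=T; simplify:
  drop -3 from [-2, -3] -> [-2]
  drop -3 from [-2, -3] -> [-2]
  drop -3 from [-3, 5, 6] -> [5, 6]
  satisfied 1 clause(s); 6 remain; assigned so far: [3]
unit clause [-2] forces x2=F; simplify:
  drop 2 from [-1, -5, 2] -> [-1, -5]
  satisfied 2 clause(s); 4 remain; assigned so far: [2, 3]
unit clause [-4] forces x4=F; simplify:
  satisfied 1 clause(s); 3 remain; assigned so far: [2, 3, 4]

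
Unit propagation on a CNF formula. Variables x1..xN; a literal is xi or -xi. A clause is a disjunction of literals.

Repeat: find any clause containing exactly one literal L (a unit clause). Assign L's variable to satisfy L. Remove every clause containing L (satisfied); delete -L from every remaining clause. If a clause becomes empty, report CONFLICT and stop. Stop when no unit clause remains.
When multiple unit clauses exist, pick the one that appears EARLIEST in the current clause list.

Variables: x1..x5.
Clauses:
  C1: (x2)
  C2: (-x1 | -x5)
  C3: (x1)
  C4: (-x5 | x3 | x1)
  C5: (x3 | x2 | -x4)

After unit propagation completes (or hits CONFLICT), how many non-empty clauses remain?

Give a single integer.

unit clause [2] forces x2=T; simplify:
  satisfied 2 clause(s); 3 remain; assigned so far: [2]
unit clause [1] forces x1=T; simplify:
  drop -1 from [-1, -5] -> [-5]
  satisfied 2 clause(s); 1 remain; assigned so far: [1, 2]
unit clause [-5] forces x5=F; simplify:
  satisfied 1 clause(s); 0 remain; assigned so far: [1, 2, 5]

Answer: 0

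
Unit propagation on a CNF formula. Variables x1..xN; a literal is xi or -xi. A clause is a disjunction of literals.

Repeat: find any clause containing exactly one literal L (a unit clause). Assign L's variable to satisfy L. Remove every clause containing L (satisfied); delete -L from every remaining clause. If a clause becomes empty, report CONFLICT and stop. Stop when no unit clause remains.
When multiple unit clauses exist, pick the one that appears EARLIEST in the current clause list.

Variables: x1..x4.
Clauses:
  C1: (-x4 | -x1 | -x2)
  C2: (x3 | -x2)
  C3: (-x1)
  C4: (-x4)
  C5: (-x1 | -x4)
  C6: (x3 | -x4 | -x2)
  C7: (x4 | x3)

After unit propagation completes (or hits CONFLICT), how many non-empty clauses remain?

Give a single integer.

Answer: 0

Derivation:
unit clause [-1] forces x1=F; simplify:
  satisfied 3 clause(s); 4 remain; assigned so far: [1]
unit clause [-4] forces x4=F; simplify:
  drop 4 from [4, 3] -> [3]
  satisfied 2 clause(s); 2 remain; assigned so far: [1, 4]
unit clause [3] forces x3=T; simplify:
  satisfied 2 clause(s); 0 remain; assigned so far: [1, 3, 4]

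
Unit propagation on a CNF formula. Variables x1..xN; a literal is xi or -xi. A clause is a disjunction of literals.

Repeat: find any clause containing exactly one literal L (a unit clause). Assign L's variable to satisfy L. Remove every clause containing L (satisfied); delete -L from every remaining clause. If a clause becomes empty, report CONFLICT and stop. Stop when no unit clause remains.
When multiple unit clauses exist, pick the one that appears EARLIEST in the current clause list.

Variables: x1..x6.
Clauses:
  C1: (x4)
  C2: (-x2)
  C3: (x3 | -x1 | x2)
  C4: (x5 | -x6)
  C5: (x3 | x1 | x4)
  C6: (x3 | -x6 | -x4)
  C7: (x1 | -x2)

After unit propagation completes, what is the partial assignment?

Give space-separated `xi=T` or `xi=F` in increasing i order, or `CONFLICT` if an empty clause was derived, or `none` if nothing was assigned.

unit clause [4] forces x4=T; simplify:
  drop -4 from [3, -6, -4] -> [3, -6]
  satisfied 2 clause(s); 5 remain; assigned so far: [4]
unit clause [-2] forces x2=F; simplify:
  drop 2 from [3, -1, 2] -> [3, -1]
  satisfied 2 clause(s); 3 remain; assigned so far: [2, 4]

Answer: x2=F x4=T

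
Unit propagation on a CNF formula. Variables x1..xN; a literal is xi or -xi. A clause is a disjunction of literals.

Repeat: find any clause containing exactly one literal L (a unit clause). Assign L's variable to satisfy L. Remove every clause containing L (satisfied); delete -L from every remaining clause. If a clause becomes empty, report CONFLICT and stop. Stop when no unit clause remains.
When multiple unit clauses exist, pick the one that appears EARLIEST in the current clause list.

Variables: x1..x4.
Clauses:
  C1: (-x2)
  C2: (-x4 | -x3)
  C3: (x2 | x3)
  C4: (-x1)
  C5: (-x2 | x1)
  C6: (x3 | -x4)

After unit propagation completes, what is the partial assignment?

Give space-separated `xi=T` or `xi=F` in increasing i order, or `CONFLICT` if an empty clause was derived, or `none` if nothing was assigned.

Answer: x1=F x2=F x3=T x4=F

Derivation:
unit clause [-2] forces x2=F; simplify:
  drop 2 from [2, 3] -> [3]
  satisfied 2 clause(s); 4 remain; assigned so far: [2]
unit clause [3] forces x3=T; simplify:
  drop -3 from [-4, -3] -> [-4]
  satisfied 2 clause(s); 2 remain; assigned so far: [2, 3]
unit clause [-4] forces x4=F; simplify:
  satisfied 1 clause(s); 1 remain; assigned so far: [2, 3, 4]
unit clause [-1] forces x1=F; simplify:
  satisfied 1 clause(s); 0 remain; assigned so far: [1, 2, 3, 4]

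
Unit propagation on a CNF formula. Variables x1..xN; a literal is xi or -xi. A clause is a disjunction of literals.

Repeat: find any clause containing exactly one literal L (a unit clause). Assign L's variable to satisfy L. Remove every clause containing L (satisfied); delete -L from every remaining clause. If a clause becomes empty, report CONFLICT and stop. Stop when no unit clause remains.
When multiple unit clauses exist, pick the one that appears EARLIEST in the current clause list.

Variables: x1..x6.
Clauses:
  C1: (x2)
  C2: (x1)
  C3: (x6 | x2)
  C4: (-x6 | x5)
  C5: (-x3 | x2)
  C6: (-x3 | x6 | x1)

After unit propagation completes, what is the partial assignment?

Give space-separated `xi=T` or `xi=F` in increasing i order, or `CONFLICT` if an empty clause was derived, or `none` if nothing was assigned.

unit clause [2] forces x2=T; simplify:
  satisfied 3 clause(s); 3 remain; assigned so far: [2]
unit clause [1] forces x1=T; simplify:
  satisfied 2 clause(s); 1 remain; assigned so far: [1, 2]

Answer: x1=T x2=T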